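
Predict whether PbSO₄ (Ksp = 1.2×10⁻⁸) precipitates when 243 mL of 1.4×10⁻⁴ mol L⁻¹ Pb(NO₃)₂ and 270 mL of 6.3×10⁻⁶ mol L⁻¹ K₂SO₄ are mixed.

Total volume after mixing = 243 + 270 = 513 mL.
[Pb²⁺] = (1.4×10⁻⁴)(243)/513 = 6.6×10⁻⁵ mol L⁻¹
[SO₄²⁻] = (6.3×10⁻⁶)(270)/513 = 3.3×10⁻⁶ mol L⁻¹
Q = [Pb²⁺][SO₄²⁻] = 2.2×10⁻¹⁰
Q < Ksp (2.2×10⁻¹⁰ vs 1.2×10⁻⁸); the solution remains unsaturated and no precipitate forms.

No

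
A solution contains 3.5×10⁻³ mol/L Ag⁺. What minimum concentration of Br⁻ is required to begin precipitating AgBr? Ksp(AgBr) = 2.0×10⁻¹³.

A salt starts to precipitate once the ion product Q reaches its Ksp.
AgBr(s) ⇌ Ag⁺(aq) + Br⁻(aq)
Ksp = [Ag⁺][Br⁻] = [Br⁻](3.5×10⁻³)
[Br⁻] = 2.0×10⁻¹³ / (3.5×10⁻³) = 5.7×10⁻¹¹
[Br⁻] = 5.7×10⁻¹¹ mol/L

5.7×10⁻¹¹ M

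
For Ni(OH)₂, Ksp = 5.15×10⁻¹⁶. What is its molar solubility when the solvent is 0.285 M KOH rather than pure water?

6.34×10⁻¹⁵ M

Ni(OH)₂(s) ⇌ Ni²⁺(aq) + 2 OH⁻(aq)
Let s be the solubility of Ni(OH)₂ here. The common ion gives [OH⁻] ≈ 0.285 M, and [Ni²⁺] = s.
Ksp = [Ni²⁺][OH⁻]^2 = s(0.285)^2
s = 5.15×10⁻¹⁶ / (0.285)^2 = 6.34×10⁻¹⁵
s = 6.34×10⁻¹⁵ M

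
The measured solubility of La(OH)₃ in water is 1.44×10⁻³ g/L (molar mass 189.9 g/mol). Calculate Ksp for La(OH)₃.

Ksp = 8.93×10⁻²⁰

Convert to molarity: s = 1.44×10⁻³ / 189.9 = 7.5829×10⁻⁶ mol/L
La(OH)₃(s) ⇌ La³⁺(aq) + 3 OH⁻(aq)
Call the molar solubility s, so that [La³⁺] = s and [OH⁻] = 3s.
Ksp = [La³⁺][OH⁻]^3 = s · (3s)^3 = 27s^4
Ksp = 27 × (7.5829×10⁻⁶)^4 = 8.93×10⁻²⁰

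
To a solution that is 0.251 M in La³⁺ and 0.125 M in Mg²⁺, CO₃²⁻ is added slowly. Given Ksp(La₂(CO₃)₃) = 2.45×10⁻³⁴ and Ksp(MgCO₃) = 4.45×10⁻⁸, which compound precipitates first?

La₂(CO₃)₃

Precipitation begins when Q = Ksp.
For La₂(CO₃)₃: [CO₃²⁻] = (Ksp/[La³⁺]^2)^(1/3) = 1.57×10⁻¹¹ M
For MgCO₃: [CO₃²⁻] = (Ksp/[Mg²⁺]) = 3.56×10⁻⁷ M
Since La₂(CO₃)₃ needs less CO₃²⁻ to reach saturation, it precipitates first.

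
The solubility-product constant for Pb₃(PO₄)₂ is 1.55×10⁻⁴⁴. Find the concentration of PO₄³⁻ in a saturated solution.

Pb₃(PO₄)₂(s) ⇌ 3 Pb²⁺(aq) + 2 PO₄³⁻(aq)
Let s be the molar solubility. Then [Pb²⁺] = 3s and [PO₄³⁻] = 2s.
Ksp = [Pb²⁺]^3[PO₄³⁻]^2 = (3s)^3 · (2s)^2 = 108s^5 = 1.55×10⁻⁴⁴
s = 6.78×10⁻¹⁰ M
[PO₄³⁻] = 2s = 1.36×10⁻⁹ M

1.36×10⁻⁹ M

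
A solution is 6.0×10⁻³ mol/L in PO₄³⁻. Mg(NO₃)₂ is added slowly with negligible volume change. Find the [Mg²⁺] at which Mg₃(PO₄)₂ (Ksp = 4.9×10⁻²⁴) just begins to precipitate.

5.1×10⁻⁷ M

Precipitation of each salt begins when its ion product equals Ksp.
Mg₃(PO₄)₂(s) ⇌ 3 Mg²⁺(aq) + 2 PO₄³⁻(aq)
Ksp = [Mg²⁺]^3[PO₄³⁻]^2 = [Mg²⁺]^3(6.0×10⁻³)^2
[Mg²⁺]^3 = 4.9×10⁻²⁴ / (6.0×10⁻³)^2 = 1.4×10⁻¹⁹
[Mg²⁺] = 5.1×10⁻⁷ mol/L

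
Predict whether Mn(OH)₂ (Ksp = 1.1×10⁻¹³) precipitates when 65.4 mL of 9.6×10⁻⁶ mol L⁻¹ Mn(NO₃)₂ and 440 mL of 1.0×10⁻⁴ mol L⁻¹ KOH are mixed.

The combined volume is 505.4 mL.
[Mn²⁺] = (9.6×10⁻⁶)(65.4)/505.4 = 1.2×10⁻⁶ mol L⁻¹
[OH⁻] = (1.0×10⁻⁴)(440)/505.4 = 8.7×10⁻⁵ mol L⁻¹
Q = [Mn²⁺][OH⁻]^2 = 9.4×10⁻¹⁵
Since Q (9.4×10⁻¹⁵) is less than Ksp (1.1×10⁻¹³), no Mn(OH)₂ precipitates.

No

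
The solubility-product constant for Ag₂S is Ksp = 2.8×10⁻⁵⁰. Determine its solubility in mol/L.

1.9×10⁻¹⁷ M

Ag₂S(s) ⇌ 2 Ag⁺(aq) + S²⁻(aq)
Let s be the molar solubility. Then [Ag⁺] = 2s and [S²⁻] = s.
Ksp = [Ag⁺]^2[S²⁻] = (2s)^2 · s = 4s^3
4s^3 = 2.8×10⁻⁵⁰  ⇒  s^3 = 7.0×10⁻⁵¹
Taking the 3rd root, s = 1.9×10⁻¹⁷ mol/L.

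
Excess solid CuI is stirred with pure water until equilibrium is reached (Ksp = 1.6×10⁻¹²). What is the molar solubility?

CuI(s) ⇌ Cu⁺(aq) + I⁻(aq)
Call the molar solubility s, so that [Cu⁺] = s and [I⁻] = s.
Ksp = [Cu⁺][I⁻] = s · s = s^2
s^2 = 1.6×10⁻¹²
s = (1.6×10⁻¹²)^(1/2) = 1.3×10⁻⁶ mol L⁻¹

1.3×10⁻⁶ M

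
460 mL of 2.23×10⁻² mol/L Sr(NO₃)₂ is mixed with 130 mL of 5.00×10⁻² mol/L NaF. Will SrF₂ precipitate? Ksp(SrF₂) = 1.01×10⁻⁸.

Yes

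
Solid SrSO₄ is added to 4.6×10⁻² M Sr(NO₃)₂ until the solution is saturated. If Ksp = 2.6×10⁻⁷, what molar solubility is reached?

SrSO₄(s) ⇌ Sr²⁺(aq) + SO₄²⁻(aq)
With Sr²⁺ already at 4.6×10⁻² M and s small, take [Sr²⁺] ≈ 4.6×10⁻² M and [SO₄²⁻] = s.
Ksp = [Sr²⁺][SO₄²⁻] = (4.6×10⁻²)s
s = 2.6×10⁻⁷ / (4.6×10⁻²) = 5.7×10⁻⁶
s = 5.7×10⁻⁶ M

5.7×10⁻⁶ M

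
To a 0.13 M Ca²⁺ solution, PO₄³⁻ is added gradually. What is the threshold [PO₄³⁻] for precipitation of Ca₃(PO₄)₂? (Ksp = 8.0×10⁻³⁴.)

A salt starts to precipitate once the ion product Q reaches its Ksp.
Ca₃(PO₄)₂(s) ⇌ 3 Ca²⁺(aq) + 2 PO₄³⁻(aq)
Ksp = [Ca²⁺]^3[PO₄³⁻]^2 = [PO₄³⁻]^2(0.13)^3
[PO₄³⁻]^2 = 8.0×10⁻³⁴ / (0.13)^3 = 3.6×10⁻³¹
[PO₄³⁻] = 6.0×10⁻¹⁶ M

6.0×10⁻¹⁶ M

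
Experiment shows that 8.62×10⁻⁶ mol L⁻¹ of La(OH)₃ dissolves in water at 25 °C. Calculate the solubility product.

La(OH)₃(s) ⇌ La³⁺(aq) + 3 OH⁻(aq)
Let s be the molar solubility. Then [La³⁺] = s and [OH⁻] = 3s.
Ksp = [La³⁺][OH⁻]^3 = s · (3s)^3 = 27s^4
Ksp = 27 × (8.62×10⁻⁶)^4 = 1.49×10⁻¹⁹

Ksp = 1.49×10⁻¹⁹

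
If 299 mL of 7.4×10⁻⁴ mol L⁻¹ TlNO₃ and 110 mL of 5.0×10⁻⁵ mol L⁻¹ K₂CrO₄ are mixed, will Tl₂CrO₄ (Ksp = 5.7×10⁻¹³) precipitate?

Yes

Total volume after mixing = 299 + 110 = 409 mL.
[Tl⁺] = (7.4×10⁻⁴)(299)/409 = 5.4×10⁻⁴ mol L⁻¹
[CrO₄²⁻] = (5.0×10⁻⁵)(110)/409 = 1.3×10⁻⁵ mol L⁻¹
Q = [Tl⁺]^2[CrO₄²⁻] = 3.9×10⁻¹²
Because Q > Ksp (3.9×10⁻¹² vs 5.7×10⁻¹³), a precipitate of Tl₂CrO₄ forms.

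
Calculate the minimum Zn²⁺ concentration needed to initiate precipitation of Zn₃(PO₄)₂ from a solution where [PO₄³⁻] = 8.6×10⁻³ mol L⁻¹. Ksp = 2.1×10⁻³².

6.6×10⁻¹⁰ M

The threshold for precipitation is Q = Ksp.
Zn₃(PO₄)₂(s) ⇌ 3 Zn²⁺(aq) + 2 PO₄³⁻(aq)
Ksp = [Zn²⁺]^3[PO₄³⁻]^2 = [Zn²⁺]^3(8.6×10⁻³)^2
[Zn²⁺]^3 = 2.1×10⁻³² / (8.6×10⁻³)^2 = 2.8×10⁻²⁸
[Zn²⁺] = 6.6×10⁻¹⁰ mol L⁻¹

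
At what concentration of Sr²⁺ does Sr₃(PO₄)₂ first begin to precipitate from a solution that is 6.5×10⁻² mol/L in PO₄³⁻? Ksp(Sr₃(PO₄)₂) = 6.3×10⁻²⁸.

5.3×10⁻⁹ M

A salt starts to precipitate once the ion product Q reaches its Ksp.
Sr₃(PO₄)₂(s) ⇌ 3 Sr²⁺(aq) + 2 PO₄³⁻(aq)
Ksp = [Sr²⁺]^3[PO₄³⁻]^2 = [Sr²⁺]^3(6.5×10⁻²)^2
[Sr²⁺]^3 = 6.3×10⁻²⁸ / (6.5×10⁻²)^2 = 1.5×10⁻²⁵
[Sr²⁺] = 5.3×10⁻⁹ mol/L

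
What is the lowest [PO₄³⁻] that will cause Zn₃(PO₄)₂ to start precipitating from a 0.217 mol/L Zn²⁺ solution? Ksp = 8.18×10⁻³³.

The threshold for precipitation is Q = Ksp.
Zn₃(PO₄)₂(s) ⇌ 3 Zn²⁺(aq) + 2 PO₄³⁻(aq)
Ksp = [Zn²⁺]^3[PO₄³⁻]^2 = [PO₄³⁻]^2(0.217)^3
[PO₄³⁻]^2 = 8.18×10⁻³³ / (0.217)^3 = 8.01×10⁻³¹
[PO₄³⁻] = 8.95×10⁻¹⁶ mol/L

8.95×10⁻¹⁶ M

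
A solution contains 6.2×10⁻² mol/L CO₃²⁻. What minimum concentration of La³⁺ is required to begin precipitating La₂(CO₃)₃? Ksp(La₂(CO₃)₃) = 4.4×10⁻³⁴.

Precipitation begins when Q = Ksp.
La₂(CO₃)₃(s) ⇌ 2 La³⁺(aq) + 3 CO₃²⁻(aq)
Ksp = [La³⁺]^2[CO₃²⁻]^3 = [La³⁺]^2(6.2×10⁻²)^3
[La³⁺]^2 = 4.4×10⁻³⁴ / (6.2×10⁻²)^3 = 1.8×10⁻³⁰
[La³⁺] = 1.4×10⁻¹⁵ mol/L

1.4×10⁻¹⁵ M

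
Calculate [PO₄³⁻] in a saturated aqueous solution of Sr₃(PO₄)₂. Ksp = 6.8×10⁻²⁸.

Sr₃(PO₄)₂(s) ⇌ 3 Sr²⁺(aq) + 2 PO₄³⁻(aq)
Call the molar solubility s, so that [Sr²⁺] = 3s and [PO₄³⁻] = 2s.
Ksp = [Sr²⁺]^3[PO₄³⁻]^2 = (3s)^3 · (2s)^2 = 108s^5 = 6.8×10⁻²⁸
s = 1.4×10⁻⁶ mol/L
[PO₄³⁻] = 2s = 2.9×10⁻⁶ mol/L

2.9×10⁻⁶ M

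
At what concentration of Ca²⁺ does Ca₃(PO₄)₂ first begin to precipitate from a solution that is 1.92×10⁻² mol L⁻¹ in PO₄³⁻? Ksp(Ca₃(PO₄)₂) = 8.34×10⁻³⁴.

1.31×10⁻¹⁰ M

Precipitation begins when Q = Ksp.
Ca₃(PO₄)₂(s) ⇌ 3 Ca²⁺(aq) + 2 PO₄³⁻(aq)
Ksp = [Ca²⁺]^3[PO₄³⁻]^2 = [Ca²⁺]^3(1.92×10⁻²)^2
[Ca²⁺]^3 = 8.34×10⁻³⁴ / (1.92×10⁻²)^2 = 2.26×10⁻³⁰
[Ca²⁺] = 1.31×10⁻¹⁰ mol L⁻¹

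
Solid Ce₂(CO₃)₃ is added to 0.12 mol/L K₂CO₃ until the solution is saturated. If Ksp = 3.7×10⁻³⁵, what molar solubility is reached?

Ce₂(CO₃)₃(s) ⇌ 2 Ce³⁺(aq) + 3 CO₃²⁻(aq)
The solution already contains CO₃²⁻ at 0.12 mol/L. Let s be the molar solubility of Ce₂(CO₃)₃.
[CO₃²⁻] ≈ 0.12 mol/L (common ion dominates); [Ce³⁺] = 2s.
Ksp = [Ce³⁺]^2[CO₃²⁻]^3 = (2s)^2(0.12)^3
(2s)^2 = 3.7×10⁻³⁵ / (0.12)^3 = 2.1×10⁻³²
s = 7.3×10⁻¹⁷ mol/L

7.3×10⁻¹⁷ M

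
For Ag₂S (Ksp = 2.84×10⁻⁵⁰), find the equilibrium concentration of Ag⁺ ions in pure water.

Ag₂S(s) ⇌ 2 Ag⁺(aq) + S²⁻(aq)
If s mol/L of Ag₂S dissolves, [Ag⁺] = 2s and [S²⁻] = s.
Ksp = [Ag⁺]^2[S²⁻] = (2s)^2 · s = 4s^3 = 2.84×10⁻⁵⁰
s = 1.92×10⁻¹⁷ M
[Ag⁺] = 2s = 3.84×10⁻¹⁷ M

3.84×10⁻¹⁷ M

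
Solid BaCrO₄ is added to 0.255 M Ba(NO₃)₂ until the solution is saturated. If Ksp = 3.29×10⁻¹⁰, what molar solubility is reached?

1.29×10⁻⁹ M

BaCrO₄(s) ⇌ Ba²⁺(aq) + CrO₄²⁻(aq)
With Ba²⁺ already at 0.255 M and s small, take [Ba²⁺] ≈ 0.255 M and [CrO₄²⁻] = s.
Ksp = [Ba²⁺][CrO₄²⁻] = (0.255)s
s = 3.29×10⁻¹⁰ / (0.255) = 1.29×10⁻⁹
s = 1.29×10⁻⁹ M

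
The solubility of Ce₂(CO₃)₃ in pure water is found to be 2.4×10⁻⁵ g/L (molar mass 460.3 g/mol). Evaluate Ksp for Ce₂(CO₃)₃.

Ksp = 4.2×10⁻³⁵

Convert to molarity: s = 2.4×10⁻⁵ / 460.3 = 5.214×10⁻⁸ mol/L
Ce₂(CO₃)₃(s) ⇌ 2 Ce³⁺(aq) + 3 CO₃²⁻(aq)
With molar solubility s: [Ce³⁺] = 2s, [CO₃²⁻] = 3s.
Ksp = [Ce³⁺]^2[CO₃²⁻]^3 = (2s)^2 · (3s)^3 = 108s^5
Ksp = 108 × (5.214×10⁻⁸)^5 = 4.2×10⁻³⁵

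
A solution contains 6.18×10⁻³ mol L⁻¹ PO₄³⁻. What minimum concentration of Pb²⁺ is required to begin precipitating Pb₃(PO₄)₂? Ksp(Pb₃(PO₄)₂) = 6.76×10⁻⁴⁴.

1.21×10⁻¹³ M

Each salt precipitates once Q = Ksp for that salt.
Pb₃(PO₄)₂(s) ⇌ 3 Pb²⁺(aq) + 2 PO₄³⁻(aq)
Ksp = [Pb²⁺]^3[PO₄³⁻]^2 = [Pb²⁺]^3(6.18×10⁻³)^2
[Pb²⁺]^3 = 6.76×10⁻⁴⁴ / (6.18×10⁻³)^2 = 1.77×10⁻³⁹
[Pb²⁺] = 1.21×10⁻¹³ mol L⁻¹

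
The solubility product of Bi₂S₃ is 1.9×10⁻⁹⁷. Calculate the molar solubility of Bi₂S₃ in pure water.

Bi₂S₃(s) ⇌ 2 Bi³⁺(aq) + 3 S²⁻(aq)
Call the molar solubility s, so that [Bi³⁺] = 2s and [S²⁻] = 3s.
Ksp = [Bi³⁺]^2[S²⁻]^3 = (2s)^2 · (3s)^3 = 108s^5
108s^5 = 1.9×10⁻⁹⁷  ⇒  s^5 = 1.8×10⁻⁹⁹
Taking the 5th root, s = 1.8×10⁻²⁰ mol L⁻¹.

1.8×10⁻²⁰ M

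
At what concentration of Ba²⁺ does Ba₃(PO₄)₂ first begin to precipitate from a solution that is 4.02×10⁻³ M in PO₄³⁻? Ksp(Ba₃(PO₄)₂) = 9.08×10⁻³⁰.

Precipitation of each salt begins when its ion product equals Ksp.
Ba₃(PO₄)₂(s) ⇌ 3 Ba²⁺(aq) + 2 PO₄³⁻(aq)
Ksp = [Ba²⁺]^3[PO₄³⁻]^2 = [Ba²⁺]^3(4.02×10⁻³)^2
[Ba²⁺]^3 = 9.08×10⁻³⁰ / (4.02×10⁻³)^2 = 5.62×10⁻²⁵
[Ba²⁺] = 8.25×10⁻⁹ M

8.25×10⁻⁹ M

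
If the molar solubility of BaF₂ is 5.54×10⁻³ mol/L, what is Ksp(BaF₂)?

Ksp = 6.80×10⁻⁷

BaF₂(s) ⇌ Ba²⁺(aq) + 2 F⁻(aq)
If s mol/L of BaF₂ dissolves, [Ba²⁺] = s and [F⁻] = 2s.
Ksp = [Ba²⁺][F⁻]^2 = s · (2s)^2 = 4s^3
Ksp = 4 × (5.54×10⁻³)^3 = 6.80×10⁻⁷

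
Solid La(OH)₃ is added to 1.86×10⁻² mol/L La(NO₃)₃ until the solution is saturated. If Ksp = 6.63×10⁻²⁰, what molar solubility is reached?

5.09×10⁻⁷ M

La(OH)₃(s) ⇌ La³⁺(aq) + 3 OH⁻(aq)
With La³⁺ already at 1.86×10⁻² mol/L and s small, take [La³⁺] ≈ 1.86×10⁻² mol/L and [OH⁻] = 3s.
Ksp = [La³⁺][OH⁻]^3 = (1.86×10⁻²)(3s)^3
(3s)^3 = 6.63×10⁻²⁰ / (1.86×10⁻²) = 3.56×10⁻¹⁸
s = 5.09×10⁻⁷ mol/L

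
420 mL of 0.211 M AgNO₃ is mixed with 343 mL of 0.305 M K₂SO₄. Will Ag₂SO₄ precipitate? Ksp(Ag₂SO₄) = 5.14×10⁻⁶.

After mixing, V = 420 mL + 343 mL = 763 mL.
[Ag⁺] = (0.211)(420)/763 = 0.116 M
[SO₄²⁻] = (0.305)(343)/763 = 0.137 M
Q = [Ag⁺]^2[SO₄²⁻] = 1.85×10⁻³
Q = 1.85×10⁻³ > Ksp = 5.14×10⁻⁶, so the solution is supersaturated and Ag₂SO₄ precipitates.

Yes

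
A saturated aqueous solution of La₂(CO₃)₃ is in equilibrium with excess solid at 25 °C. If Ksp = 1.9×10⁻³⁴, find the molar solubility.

7.1×10⁻⁸ M

La₂(CO₃)₃(s) ⇌ 2 La³⁺(aq) + 3 CO₃²⁻(aq)
For each mole of La₂(CO₃)₃ that dissolves per liter, [La³⁺] = 2s and [CO₃²⁻] = 3s; let s denote this solubility.
Ksp = [La³⁺]^2[CO₃²⁻]^3 = (2s)^2 · (3s)^3 = 108s^5
108s^5 = 1.9×10⁻³⁴  ⇒  s^5 = 1.8×10⁻³⁶
s = (1.8×10⁻³⁶)^(1/5) = 7.1×10⁻⁸ M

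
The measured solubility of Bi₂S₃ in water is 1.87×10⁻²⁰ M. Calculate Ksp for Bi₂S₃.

Bi₂S₃(s) ⇌ 2 Bi³⁺(aq) + 3 S²⁻(aq)
Call the molar solubility s, so that [Bi³⁺] = 2s and [S²⁻] = 3s.
Ksp = [Bi³⁺]^2[S²⁻]^3 = (2s)^2 · (3s)^3 = 108s^5
Ksp = 108 × (1.87×10⁻²⁰)^5 = 2.47×10⁻⁹⁷

Ksp = 2.47×10⁻⁹⁷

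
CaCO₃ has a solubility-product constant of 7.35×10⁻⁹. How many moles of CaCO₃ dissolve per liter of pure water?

8.57×10⁻⁵ M

CaCO₃(s) ⇌ Ca²⁺(aq) + CO₃²⁻(aq)
Let s be the molar solubility. Then [Ca²⁺] = s and [CO₃²⁻] = s.
Ksp = [Ca²⁺][CO₃²⁻] = s · s = s^2
s^2 = 7.35×10⁻⁹
Taking the 2nd root, s = 8.57×10⁻⁵ mol L⁻¹.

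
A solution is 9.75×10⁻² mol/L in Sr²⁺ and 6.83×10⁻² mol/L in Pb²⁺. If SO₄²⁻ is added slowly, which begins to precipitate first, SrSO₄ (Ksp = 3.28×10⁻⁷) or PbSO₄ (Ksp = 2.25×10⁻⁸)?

PbSO₄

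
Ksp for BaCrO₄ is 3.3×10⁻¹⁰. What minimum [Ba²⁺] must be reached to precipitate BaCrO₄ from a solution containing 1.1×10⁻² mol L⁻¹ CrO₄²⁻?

3.0×10⁻⁸ M

The threshold for precipitation is Q = Ksp.
BaCrO₄(s) ⇌ Ba²⁺(aq) + CrO₄²⁻(aq)
Ksp = [Ba²⁺][CrO₄²⁻] = [Ba²⁺](1.1×10⁻²)
[Ba²⁺] = 3.3×10⁻¹⁰ / (1.1×10⁻²) = 3.0×10⁻⁸
[Ba²⁺] = 3.0×10⁻⁸ mol L⁻¹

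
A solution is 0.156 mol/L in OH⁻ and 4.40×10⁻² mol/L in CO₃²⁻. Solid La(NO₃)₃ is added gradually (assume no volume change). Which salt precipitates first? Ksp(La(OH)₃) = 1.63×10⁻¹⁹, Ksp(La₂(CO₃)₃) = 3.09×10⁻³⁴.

La(OH)₃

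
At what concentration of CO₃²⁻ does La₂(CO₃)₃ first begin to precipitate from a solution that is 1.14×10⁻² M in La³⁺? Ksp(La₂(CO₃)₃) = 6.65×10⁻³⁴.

1.72×10⁻¹⁰ M

A salt starts to precipitate once the ion product Q reaches its Ksp.
La₂(CO₃)₃(s) ⇌ 2 La³⁺(aq) + 3 CO₃²⁻(aq)
Ksp = [La³⁺]^2[CO₃²⁻]^3 = [CO₃²⁻]^3(1.14×10⁻²)^2
[CO₃²⁻]^3 = 6.65×10⁻³⁴ / (1.14×10⁻²)^2 = 5.12×10⁻³⁰
[CO₃²⁻] = 1.72×10⁻¹⁰ M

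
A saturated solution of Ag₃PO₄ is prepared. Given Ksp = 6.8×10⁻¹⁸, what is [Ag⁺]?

Ag₃PO₄(s) ⇌ 3 Ag⁺(aq) + PO₄³⁻(aq)
For each mole of Ag₃PO₄ that dissolves per liter, [Ag⁺] = 3s and [PO₄³⁻] = s; let s denote this solubility.
Ksp = [Ag⁺]^3[PO₄³⁻] = (3s)^3 · s = 27s^4 = 6.8×10⁻¹⁸
s = 2.2×10⁻⁵ mol L⁻¹
[Ag⁺] = 3s = 6.7×10⁻⁵ mol L⁻¹

6.7×10⁻⁵ M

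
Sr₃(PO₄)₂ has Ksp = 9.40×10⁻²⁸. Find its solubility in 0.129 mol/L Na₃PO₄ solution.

1.28×10⁻⁹ M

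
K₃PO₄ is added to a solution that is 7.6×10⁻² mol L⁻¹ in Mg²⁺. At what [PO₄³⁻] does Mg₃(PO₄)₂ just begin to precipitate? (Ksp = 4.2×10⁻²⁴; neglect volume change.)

9.8×10⁻¹¹ M

Each salt precipitates once Q = Ksp for that salt.
Mg₃(PO₄)₂(s) ⇌ 3 Mg²⁺(aq) + 2 PO₄³⁻(aq)
Ksp = [Mg²⁺]^3[PO₄³⁻]^2 = [PO₄³⁻]^2(7.6×10⁻²)^3
[PO₄³⁻]^2 = 4.2×10⁻²⁴ / (7.6×10⁻²)^3 = 9.6×10⁻²¹
[PO₄³⁻] = 9.8×10⁻¹¹ mol L⁻¹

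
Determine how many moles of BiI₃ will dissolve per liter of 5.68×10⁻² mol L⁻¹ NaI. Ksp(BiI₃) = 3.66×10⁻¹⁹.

2.00×10⁻¹⁵ M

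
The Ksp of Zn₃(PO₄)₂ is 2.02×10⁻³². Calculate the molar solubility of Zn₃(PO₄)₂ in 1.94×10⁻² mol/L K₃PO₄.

Zn₃(PO₄)₂(s) ⇌ 3 Zn²⁺(aq) + 2 PO₄³⁻(aq)
Let s be the solubility of Zn₃(PO₄)₂ here. The common ion gives [PO₄³⁻] ≈ 1.94×10⁻² mol/L, and [Zn²⁺] = 3s.
Ksp = [Zn²⁺]^3[PO₄³⁻]^2 = (3s)^3(1.94×10⁻²)^2
(3s)^3 = 2.02×10⁻³² / (1.94×10⁻²)^2 = 5.37×10⁻²⁹
s = 1.26×10⁻¹⁰ mol/L

1.26×10⁻¹⁰ M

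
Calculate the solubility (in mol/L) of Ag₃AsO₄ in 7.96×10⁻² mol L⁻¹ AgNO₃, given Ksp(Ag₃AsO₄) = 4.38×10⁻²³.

Ag₃AsO₄(s) ⇌ 3 Ag⁺(aq) + AsO₄³⁻(aq)
With Ag⁺ already at 7.96×10⁻² mol L⁻¹ and s small, take [Ag⁺] ≈ 7.96×10⁻² mol L⁻¹ and [AsO₄³⁻] = s.
Ksp = [Ag⁺]^3[AsO₄³⁻] = (7.96×10⁻²)^3s
s = 4.38×10⁻²³ / (7.96×10⁻²)^3 = 8.68×10⁻²⁰
s = 8.68×10⁻²⁰ mol L⁻¹

8.68×10⁻²⁰ M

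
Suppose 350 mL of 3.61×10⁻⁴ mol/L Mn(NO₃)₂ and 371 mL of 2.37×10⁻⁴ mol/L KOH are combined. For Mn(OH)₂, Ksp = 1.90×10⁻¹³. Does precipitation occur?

Yes

Total volume after mixing = 350 + 371 = 721 mL.
[Mn²⁺] = (3.61×10⁻⁴)(350)/721 = 1.75×10⁻⁴ mol/L
[OH⁻] = (2.37×10⁻⁴)(371)/721 = 1.22×10⁻⁴ mol/L
Q = [Mn²⁺][OH⁻]^2 = 2.61×10⁻¹²
Because Q > Ksp (2.61×10⁻¹² vs 1.90×10⁻¹³), a precipitate of Mn(OH)₂ forms.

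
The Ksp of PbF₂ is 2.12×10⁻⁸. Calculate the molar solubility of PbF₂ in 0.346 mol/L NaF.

1.77×10⁻⁷ M

PbF₂(s) ⇌ Pb²⁺(aq) + 2 F⁻(aq)
With F⁻ already at 0.346 mol/L and s small, take [F⁻] ≈ 0.346 mol/L and [Pb²⁺] = s.
Ksp = [Pb²⁺][F⁻]^2 = s(0.346)^2
s = 2.12×10⁻⁸ / (0.346)^2 = 1.77×10⁻⁷
s = 1.77×10⁻⁷ mol/L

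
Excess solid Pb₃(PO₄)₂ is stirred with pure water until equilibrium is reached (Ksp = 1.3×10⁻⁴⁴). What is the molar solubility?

Pb₃(PO₄)₂(s) ⇌ 3 Pb²⁺(aq) + 2 PO₄³⁻(aq)
If s mol/L of Pb₃(PO₄)₂ dissolves, [Pb²⁺] = 3s and [PO₄³⁻] = 2s.
Ksp = [Pb²⁺]^3[PO₄³⁻]^2 = (3s)^3 · (2s)^2 = 108s^5
108s^5 = 1.3×10⁻⁴⁴  ⇒  s^5 = 1.2×10⁻⁴⁶
s = 6.5×10⁻¹⁰ mol L⁻¹

6.5×10⁻¹⁰ M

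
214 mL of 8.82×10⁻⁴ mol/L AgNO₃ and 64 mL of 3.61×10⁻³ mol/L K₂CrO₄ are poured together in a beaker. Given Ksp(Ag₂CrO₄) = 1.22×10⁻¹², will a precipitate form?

After mixing, V = 214 mL + 64 mL = 278 mL.
[Ag⁺] = (8.82×10⁻⁴)(214)/278 = 6.79×10⁻⁴ mol/L
[CrO₄²⁻] = (3.61×10⁻³)(64)/278 = 8.31×10⁻⁴ mol/L
Q = [Ag⁺]^2[CrO₄²⁻] = 3.83×10⁻¹⁰
Because Q > Ksp (3.83×10⁻¹⁰ vs 1.22×10⁻¹²), a precipitate of Ag₂CrO₄ forms.

Yes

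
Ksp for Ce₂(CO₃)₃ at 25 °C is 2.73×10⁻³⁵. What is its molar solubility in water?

Ce₂(CO₃)₃(s) ⇌ 2 Ce³⁺(aq) + 3 CO₃²⁻(aq)
If s mol/L of Ce₂(CO₃)₃ dissolves, [Ce³⁺] = 2s and [CO₃²⁻] = 3s.
Ksp = [Ce³⁺]^2[CO₃²⁻]^3 = (2s)^2 · (3s)^3 = 108s^5
108s^5 = 2.73×10⁻³⁵  ⇒  s^5 = 2.53×10⁻³⁷
s = (2.53×10⁻³⁷)^(1/5) = 4.79×10⁻⁸ M

4.79×10⁻⁸ M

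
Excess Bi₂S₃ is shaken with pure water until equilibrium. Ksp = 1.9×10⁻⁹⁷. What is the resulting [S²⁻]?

5.3×10⁻²⁰ M

Bi₂S₃(s) ⇌ 2 Bi³⁺(aq) + 3 S²⁻(aq)
With molar solubility s: [Bi³⁺] = 2s, [S²⁻] = 3s.
Ksp = [Bi³⁺]^2[S²⁻]^3 = (2s)^2 · (3s)^3 = 108s^5 = 1.9×10⁻⁹⁷
s = 1.8×10⁻²⁰ M
[S²⁻] = 3s = 5.3×10⁻²⁰ M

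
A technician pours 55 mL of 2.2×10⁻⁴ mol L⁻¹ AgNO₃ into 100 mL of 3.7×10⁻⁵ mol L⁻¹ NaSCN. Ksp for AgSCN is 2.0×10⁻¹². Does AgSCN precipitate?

Total volume after mixing = 55 + 100 = 155 mL.
[Ag⁺] = (2.2×10⁻⁴)(55)/155 = 7.8×10⁻⁵ mol L⁻¹
[SCN⁻] = (3.7×10⁻⁵)(100)/155 = 2.4×10⁻⁵ mol L⁻¹
Q = [Ag⁺][SCN⁻] = 1.9×10⁻⁹
Q = 1.9×10⁻⁹ > Ksp = 2.0×10⁻¹², so the solution is supersaturated and AgSCN precipitates.

Yes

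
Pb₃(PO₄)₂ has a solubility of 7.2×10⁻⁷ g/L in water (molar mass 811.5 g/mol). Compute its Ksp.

Ksp = 5.9×10⁻⁴⁴

s = (7.2×10⁻⁷ g L⁻¹)/(811.5 g mol⁻¹) = 8.872×10⁻¹⁰ M
Pb₃(PO₄)₂(s) ⇌ 3 Pb²⁺(aq) + 2 PO₄³⁻(aq)
Call the molar solubility s, so that [Pb²⁺] = 3s and [PO₄³⁻] = 2s.
Ksp = [Pb²⁺]^3[PO₄³⁻]^2 = (3s)^3 · (2s)^2 = 108s^5
Ksp = 108 × (8.872×10⁻¹⁰)^5 = 5.9×10⁻⁴⁴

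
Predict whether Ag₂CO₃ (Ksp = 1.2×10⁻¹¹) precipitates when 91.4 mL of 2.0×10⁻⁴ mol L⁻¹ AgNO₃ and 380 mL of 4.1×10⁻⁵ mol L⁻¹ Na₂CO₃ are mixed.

No

After mixing, V = 91.4 mL + 380 mL = 471.4 mL.
[Ag⁺] = (2.0×10⁻⁴)(91.4)/471.4 = 3.9×10⁻⁵ mol L⁻¹
[CO₃²⁻] = (4.1×10⁻⁵)(380)/471.4 = 3.3×10⁻⁵ mol L⁻¹
Q = [Ag⁺]^2[CO₃²⁻] = 5.0×10⁻¹⁴
Q < Ksp (5.0×10⁻¹⁴ vs 1.2×10⁻¹¹); the solution remains unsaturated and no precipitate forms.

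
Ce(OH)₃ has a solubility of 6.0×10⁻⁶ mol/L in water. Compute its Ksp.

Ksp = 3.5×10⁻²⁰

Ce(OH)₃(s) ⇌ Ce³⁺(aq) + 3 OH⁻(aq)
Let s be the molar solubility. Then [Ce³⁺] = s and [OH⁻] = 3s.
Ksp = [Ce³⁺][OH⁻]^3 = s · (3s)^3 = 27s^4
Ksp = 27 × (6.0×10⁻⁶)^4 = 3.5×10⁻²⁰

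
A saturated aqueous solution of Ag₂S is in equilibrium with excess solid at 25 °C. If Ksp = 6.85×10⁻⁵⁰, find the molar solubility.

2.58×10⁻¹⁷ M

Ag₂S(s) ⇌ 2 Ag⁺(aq) + S²⁻(aq)
If s mol/L of Ag₂S dissolves, [Ag⁺] = 2s and [S²⁻] = s.
Ksp = [Ag⁺]^2[S²⁻] = (2s)^2 · s = 4s^3
4s^3 = 6.85×10⁻⁵⁰  ⇒  s^3 = 1.71×10⁻⁵⁰
s = (1.71×10⁻⁵⁰)^(1/3) = 2.58×10⁻¹⁷ M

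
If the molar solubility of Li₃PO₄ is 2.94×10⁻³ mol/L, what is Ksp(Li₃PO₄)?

Li₃PO₄(s) ⇌ 3 Li⁺(aq) + PO₄³⁻(aq)
Let s be the molar solubility. Then [Li⁺] = 3s and [PO₄³⁻] = s.
Ksp = [Li⁺]^3[PO₄³⁻] = (3s)^3 · s = 27s^4
Ksp = 27 × (2.94×10⁻³)^4 = 2.02×10⁻⁹

Ksp = 2.02×10⁻⁹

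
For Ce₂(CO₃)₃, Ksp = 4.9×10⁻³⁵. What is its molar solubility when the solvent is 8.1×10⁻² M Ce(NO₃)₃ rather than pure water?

Ce₂(CO₃)₃(s) ⇌ 2 Ce³⁺(aq) + 3 CO₃²⁻(aq)
Let s be the solubility of Ce₂(CO₃)₃ here. The common ion gives [Ce³⁺] ≈ 8.1×10⁻² M, and [CO₃²⁻] = 3s.
Ksp = [Ce³⁺]^2[CO₃²⁻]^3 = (8.1×10⁻²)^2(3s)^3
(3s)^3 = 4.9×10⁻³⁵ / (8.1×10⁻²)^2 = 7.5×10⁻³³
s = 6.5×10⁻¹² M

6.5×10⁻¹² M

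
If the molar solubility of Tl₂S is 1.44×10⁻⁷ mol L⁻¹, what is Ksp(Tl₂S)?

Ksp = 1.19×10⁻²⁰

Tl₂S(s) ⇌ 2 Tl⁺(aq) + S²⁻(aq)
With molar solubility s: [Tl⁺] = 2s, [S²⁻] = s.
Ksp = [Tl⁺]^2[S²⁻] = (2s)^2 · s = 4s^3
Ksp = 4 × (1.44×10⁻⁷)^3 = 1.19×10⁻²⁰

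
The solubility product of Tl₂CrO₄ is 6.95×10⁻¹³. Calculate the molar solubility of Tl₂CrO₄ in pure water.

5.58×10⁻⁵ M

Tl₂CrO₄(s) ⇌ 2 Tl⁺(aq) + CrO₄²⁻(aq)
With molar solubility s: [Tl⁺] = 2s, [CrO₄²⁻] = s.
Ksp = [Tl⁺]^2[CrO₄²⁻] = (2s)^2 · s = 4s^3
4s^3 = 6.95×10⁻¹³  ⇒  s^3 = 1.74×10⁻¹³
Taking the 3rd root, s = 5.58×10⁻⁵ mol/L.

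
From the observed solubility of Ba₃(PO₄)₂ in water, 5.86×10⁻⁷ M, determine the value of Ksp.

Ksp = 7.46×10⁻³⁰

Ba₃(PO₄)₂(s) ⇌ 3 Ba²⁺(aq) + 2 PO₄³⁻(aq)
With molar solubility s: [Ba²⁺] = 3s, [PO₄³⁻] = 2s.
Ksp = [Ba²⁺]^3[PO₄³⁻]^2 = (3s)^3 · (2s)^2 = 108s^5
Ksp = 108 × (5.86×10⁻⁷)^5 = 7.46×10⁻³⁰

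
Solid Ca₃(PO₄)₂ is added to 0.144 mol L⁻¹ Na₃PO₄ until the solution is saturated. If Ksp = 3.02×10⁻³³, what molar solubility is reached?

1.75×10⁻¹¹ M

Ca₃(PO₄)₂(s) ⇌ 3 Ca²⁺(aq) + 2 PO₄³⁻(aq)
PO₄³⁻ is already present at 0.144 mol L⁻¹. If s mol/L of Ca₃(PO₄)₂ dissolves, [Ca²⁺] = 3s while [PO₄³⁻] ≈ 0.144 mol L⁻¹.
Ksp = [Ca²⁺]^3[PO₄³⁻]^2 = (3s)^3(0.144)^2
(3s)^3 = 3.02×10⁻³³ / (0.144)^2 = 1.46×10⁻³¹
s = 1.75×10⁻¹¹ mol L⁻¹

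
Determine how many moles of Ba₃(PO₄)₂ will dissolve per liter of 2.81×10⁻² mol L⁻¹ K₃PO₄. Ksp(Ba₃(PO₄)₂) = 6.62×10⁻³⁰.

Ba₃(PO₄)₂(s) ⇌ 3 Ba²⁺(aq) + 2 PO₄³⁻(aq)
With PO₄³⁻ already at 2.81×10⁻² mol L⁻¹ and s small, take [PO₄³⁻] ≈ 2.81×10⁻² mol L⁻¹ and [Ba²⁺] = 3s.
Ksp = [Ba²⁺]^3[PO₄³⁻]^2 = (3s)^3(2.81×10⁻²)^2
(3s)^3 = 6.62×10⁻³⁰ / (2.81×10⁻²)^2 = 8.38×10⁻²⁷
s = 6.77×10⁻¹⁰ mol L⁻¹

6.77×10⁻¹⁰ M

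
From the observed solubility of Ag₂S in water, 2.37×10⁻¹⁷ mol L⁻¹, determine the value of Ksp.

Ksp = 5.32×10⁻⁵⁰

Ag₂S(s) ⇌ 2 Ag⁺(aq) + S²⁻(aq)
Call the molar solubility s, so that [Ag⁺] = 2s and [S²⁻] = s.
Ksp = [Ag⁺]^2[S²⁻] = (2s)^2 · s = 4s^3
Ksp = 4 × (2.37×10⁻¹⁷)^3 = 5.32×10⁻⁵⁰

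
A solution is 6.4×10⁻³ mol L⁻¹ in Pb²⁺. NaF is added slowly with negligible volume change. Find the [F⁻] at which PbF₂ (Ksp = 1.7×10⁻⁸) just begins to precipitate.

1.6×10⁻³ M

The threshold for precipitation is Q = Ksp.
PbF₂(s) ⇌ Pb²⁺(aq) + 2 F⁻(aq)
Ksp = [Pb²⁺][F⁻]^2 = [F⁻]^2(6.4×10⁻³)
[F⁻]^2 = 1.7×10⁻⁸ / (6.4×10⁻³) = 2.7×10⁻⁶
[F⁻] = 1.6×10⁻³ mol L⁻¹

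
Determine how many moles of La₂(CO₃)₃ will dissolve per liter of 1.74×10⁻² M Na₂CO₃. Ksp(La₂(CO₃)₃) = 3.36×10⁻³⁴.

3.99×10⁻¹⁵ M

La₂(CO₃)₃(s) ⇌ 2 La³⁺(aq) + 3 CO₃²⁻(aq)
The solution already contains CO₃²⁻ at 1.74×10⁻² M. Let s be the molar solubility of La₂(CO₃)₃.
[CO₃²⁻] ≈ 1.74×10⁻² M (common ion dominates); [La³⁺] = 2s.
Ksp = [La³⁺]^2[CO₃²⁻]^3 = (2s)^2(1.74×10⁻²)^3
(2s)^2 = 3.36×10⁻³⁴ / (1.74×10⁻²)^3 = 6.38×10⁻²⁹
s = 3.99×10⁻¹⁵ M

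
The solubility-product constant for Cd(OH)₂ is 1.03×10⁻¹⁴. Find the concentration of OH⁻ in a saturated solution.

Cd(OH)₂(s) ⇌ Cd²⁺(aq) + 2 OH⁻(aq)
For each mole of Cd(OH)₂ that dissolves per liter, [Cd²⁺] = s and [OH⁻] = 2s; let s denote this solubility.
Ksp = [Cd²⁺][OH⁻]^2 = s · (2s)^2 = 4s^3 = 1.03×10⁻¹⁴
s = 1.37×10⁻⁵ M
[OH⁻] = 2s = 2.74×10⁻⁵ M

2.74×10⁻⁵ M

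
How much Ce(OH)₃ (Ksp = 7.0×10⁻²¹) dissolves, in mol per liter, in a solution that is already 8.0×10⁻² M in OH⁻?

1.4×10⁻¹⁷ M

Ce(OH)₃(s) ⇌ Ce³⁺(aq) + 3 OH⁻(aq)
Let s be the solubility of Ce(OH)₃ here. The common ion gives [OH⁻] ≈ 8.0×10⁻² M, and [Ce³⁺] = s.
Ksp = [Ce³⁺][OH⁻]^3 = s(8.0×10⁻²)^3
s = 7.0×10⁻²¹ / (8.0×10⁻²)^3 = 1.4×10⁻¹⁷
s = 1.4×10⁻¹⁷ M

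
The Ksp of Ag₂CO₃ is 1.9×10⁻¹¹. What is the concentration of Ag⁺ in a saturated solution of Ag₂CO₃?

Ag₂CO₃(s) ⇌ 2 Ag⁺(aq) + CO₃²⁻(aq)
Let s be the molar solubility. Then [Ag⁺] = 2s and [CO₃²⁻] = s.
Ksp = [Ag⁺]^2[CO₃²⁻] = (2s)^2 · s = 4s^3 = 1.9×10⁻¹¹
s = 1.7×10⁻⁴ M
[Ag⁺] = 2s = 3.4×10⁻⁴ M

3.4×10⁻⁴ M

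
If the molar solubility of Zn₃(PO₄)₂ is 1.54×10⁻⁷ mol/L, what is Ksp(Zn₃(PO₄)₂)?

Zn₃(PO₄)₂(s) ⇌ 3 Zn²⁺(aq) + 2 PO₄³⁻(aq)
Call the molar solubility s, so that [Zn²⁺] = 3s and [PO₄³⁻] = 2s.
Ksp = [Zn²⁺]^3[PO₄³⁻]^2 = (3s)^3 · (2s)^2 = 108s^5
Ksp = 108 × (1.54×10⁻⁷)^5 = 9.35×10⁻³³

Ksp = 9.35×10⁻³³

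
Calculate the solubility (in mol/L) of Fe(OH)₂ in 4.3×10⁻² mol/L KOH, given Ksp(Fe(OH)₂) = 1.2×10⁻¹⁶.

Fe(OH)₂(s) ⇌ Fe²⁺(aq) + 2 OH⁻(aq)
With OH⁻ already at 4.3×10⁻² mol/L and s small, take [OH⁻] ≈ 4.3×10⁻² mol/L and [Fe²⁺] = s.
Ksp = [Fe²⁺][OH⁻]^2 = s(4.3×10⁻²)^2
s = 1.2×10⁻¹⁶ / (4.3×10⁻²)^2 = 6.5×10⁻¹⁴
s = 6.5×10⁻¹⁴ mol/L

6.5×10⁻¹⁴ M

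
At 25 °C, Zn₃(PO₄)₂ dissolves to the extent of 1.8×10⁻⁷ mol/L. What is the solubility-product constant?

Ksp = 2.0×10⁻³²

Zn₃(PO₄)₂(s) ⇌ 3 Zn²⁺(aq) + 2 PO₄³⁻(aq)
Let s be the molar solubility. Then [Zn²⁺] = 3s and [PO₄³⁻] = 2s.
Ksp = [Zn²⁺]^3[PO₄³⁻]^2 = (3s)^3 · (2s)^2 = 108s^5
Ksp = 108 × (1.8×10⁻⁷)^5 = 2.0×10⁻³²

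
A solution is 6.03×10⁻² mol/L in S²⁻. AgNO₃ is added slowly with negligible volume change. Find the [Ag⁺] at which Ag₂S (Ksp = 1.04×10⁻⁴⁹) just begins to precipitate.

Precipitation begins when Q = Ksp.
Ag₂S(s) ⇌ 2 Ag⁺(aq) + S²⁻(aq)
Ksp = [Ag⁺]^2[S²⁻] = [Ag⁺]^2(6.03×10⁻²)
[Ag⁺]^2 = 1.04×10⁻⁴⁹ / (6.03×10⁻²) = 1.72×10⁻⁴⁸
[Ag⁺] = 1.31×10⁻²⁴ mol/L

1.31×10⁻²⁴ M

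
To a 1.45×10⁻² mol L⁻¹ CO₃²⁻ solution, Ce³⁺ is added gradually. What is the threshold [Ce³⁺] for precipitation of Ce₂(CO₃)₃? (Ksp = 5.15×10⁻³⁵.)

The threshold for precipitation is Q = Ksp.
Ce₂(CO₃)₃(s) ⇌ 2 Ce³⁺(aq) + 3 CO₃²⁻(aq)
Ksp = [Ce³⁺]^2[CO₃²⁻]^3 = [Ce³⁺]^2(1.45×10⁻²)^3
[Ce³⁺]^2 = 5.15×10⁻³⁵ / (1.45×10⁻²)^3 = 1.69×10⁻²⁹
[Ce³⁺] = 4.11×10⁻¹⁵ mol L⁻¹

4.11×10⁻¹⁵ M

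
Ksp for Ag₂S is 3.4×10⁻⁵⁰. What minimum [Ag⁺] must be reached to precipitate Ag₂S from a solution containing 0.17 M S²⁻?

A salt starts to precipitate once the ion product Q reaches its Ksp.
Ag₂S(s) ⇌ 2 Ag⁺(aq) + S²⁻(aq)
Ksp = [Ag⁺]^2[S²⁻] = [Ag⁺]^2(0.17)
[Ag⁺]^2 = 3.4×10⁻⁵⁰ / (0.17) = 2.0×10⁻⁴⁹
[Ag⁺] = 4.5×10⁻²⁵ M

4.5×10⁻²⁵ M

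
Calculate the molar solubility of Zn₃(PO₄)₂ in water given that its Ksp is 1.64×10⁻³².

1.72×10⁻⁷ M

Zn₃(PO₄)₂(s) ⇌ 3 Zn²⁺(aq) + 2 PO₄³⁻(aq)
Let s be the molar solubility. Then [Zn²⁺] = 3s and [PO₄³⁻] = 2s.
Ksp = [Zn²⁺]^3[PO₄³⁻]^2 = (3s)^3 · (2s)^2 = 108s^5
108s^5 = 1.64×10⁻³²  ⇒  s^5 = 1.52×10⁻³⁴
s = (1.52×10⁻³⁴)^(1/5) = 1.72×10⁻⁷ mol/L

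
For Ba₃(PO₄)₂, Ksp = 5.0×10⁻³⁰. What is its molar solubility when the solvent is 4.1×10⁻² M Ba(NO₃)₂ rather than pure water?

1.3×10⁻¹³ M

Ba₃(PO₄)₂(s) ⇌ 3 Ba²⁺(aq) + 2 PO₄³⁻(aq)
With Ba²⁺ already at 4.1×10⁻² M and s small, take [Ba²⁺] ≈ 4.1×10⁻² M and [PO₄³⁻] = 2s.
Ksp = [Ba²⁺]^3[PO₄³⁻]^2 = (4.1×10⁻²)^3(2s)^2
(2s)^2 = 5.0×10⁻³⁰ / (4.1×10⁻²)^3 = 7.3×10⁻²⁶
s = 1.3×10⁻¹³ M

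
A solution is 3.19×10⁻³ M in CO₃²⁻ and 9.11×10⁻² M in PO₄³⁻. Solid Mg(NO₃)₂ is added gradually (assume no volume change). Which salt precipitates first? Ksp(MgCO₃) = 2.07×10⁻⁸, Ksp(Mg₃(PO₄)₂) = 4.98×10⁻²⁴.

Mg₃(PO₄)₂

A salt starts to precipitate once the ion product Q reaches its Ksp.
For MgCO₃: [Mg²⁺] = (Ksp/[CO₃²⁻]) = 6.49×10⁻⁶ M
For Mg₃(PO₄)₂: [Mg²⁺] = (Ksp/[PO₄³⁻]^2)^(1/3) = 8.43×10⁻⁸ M
Mg₃(PO₄)₂ requires the lower [Mg²⁺], so it precipitates first.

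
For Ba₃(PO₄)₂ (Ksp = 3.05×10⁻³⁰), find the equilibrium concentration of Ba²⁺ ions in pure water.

1.47×10⁻⁶ M

Ba₃(PO₄)₂(s) ⇌ 3 Ba²⁺(aq) + 2 PO₄³⁻(aq)
Call the molar solubility s, so that [Ba²⁺] = 3s and [PO₄³⁻] = 2s.
Ksp = [Ba²⁺]^3[PO₄³⁻]^2 = (3s)^3 · (2s)^2 = 108s^5 = 3.05×10⁻³⁰
s = 4.90×10⁻⁷ M
[Ba²⁺] = 3s = 1.47×10⁻⁶ M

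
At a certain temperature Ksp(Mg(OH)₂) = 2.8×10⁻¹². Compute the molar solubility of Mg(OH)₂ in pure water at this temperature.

Mg(OH)₂(s) ⇌ Mg²⁺(aq) + 2 OH⁻(aq)
If s mol/L of Mg(OH)₂ dissolves, [Mg²⁺] = s and [OH⁻] = 2s.
Ksp = [Mg²⁺][OH⁻]^2 = s · (2s)^2 = 4s^3
4s^3 = 2.8×10⁻¹²  ⇒  s^3 = 7.0×10⁻¹³
s = (7.0×10⁻¹³)^(1/3) = 8.9×10⁻⁵ mol L⁻¹

8.9×10⁻⁵ M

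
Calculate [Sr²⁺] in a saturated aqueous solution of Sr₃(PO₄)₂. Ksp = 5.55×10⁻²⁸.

4.16×10⁻⁶ M

Sr₃(PO₄)₂(s) ⇌ 3 Sr²⁺(aq) + 2 PO₄³⁻(aq)
If s mol/L of Sr₃(PO₄)₂ dissolves, [Sr²⁺] = 3s and [PO₄³⁻] = 2s.
Ksp = [Sr²⁺]^3[PO₄³⁻]^2 = (3s)^3 · (2s)^2 = 108s^5 = 5.55×10⁻²⁸
s = 1.39×10⁻⁶ mol/L
[Sr²⁺] = 3s = 4.16×10⁻⁶ mol/L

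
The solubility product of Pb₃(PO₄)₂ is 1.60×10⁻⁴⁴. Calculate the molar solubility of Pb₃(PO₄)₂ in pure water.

6.83×10⁻¹⁰ M

Pb₃(PO₄)₂(s) ⇌ 3 Pb²⁺(aq) + 2 PO₄³⁻(aq)
Call the molar solubility s, so that [Pb²⁺] = 3s and [PO₄³⁻] = 2s.
Ksp = [Pb²⁺]^3[PO₄³⁻]^2 = (3s)^3 · (2s)^2 = 108s^5
108s^5 = 1.60×10⁻⁴⁴  ⇒  s^5 = 1.48×10⁻⁴⁶
s = 6.83×10⁻¹⁰ mol L⁻¹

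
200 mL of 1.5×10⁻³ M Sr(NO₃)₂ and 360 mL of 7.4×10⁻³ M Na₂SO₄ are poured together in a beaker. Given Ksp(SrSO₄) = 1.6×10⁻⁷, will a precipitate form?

Yes

After mixing, V = 200 mL + 360 mL = 560 mL.
[Sr²⁺] = (1.5×10⁻³)(200)/560 = 5.4×10⁻⁴ M
[SO₄²⁻] = (7.4×10⁻³)(360)/560 = 4.8×10⁻³ M
Q = [Sr²⁺][SO₄²⁻] = 2.5×10⁻⁶
Since Q (2.5×10⁻⁶) exceeds Ksp (1.6×10⁻⁷), SrSO₄ will precipitate.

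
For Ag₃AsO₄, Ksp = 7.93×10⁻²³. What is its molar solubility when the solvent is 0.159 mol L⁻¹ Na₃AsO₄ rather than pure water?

Ag₃AsO₄(s) ⇌ 3 Ag⁺(aq) + AsO₄³⁻(aq)
The solution already contains AsO₄³⁻ at 0.159 mol L⁻¹. Let s be the molar solubility of Ag₃AsO₄.
[AsO₄³⁻] ≈ 0.159 mol L⁻¹ (common ion dominates); [Ag⁺] = 3s.
Ksp = [Ag⁺]^3[AsO₄³⁻] = (3s)^3(0.159)
(3s)^3 = 7.93×10⁻²³ / (0.159) = 4.99×10⁻²²
s = 2.64×10⁻⁸ mol L⁻¹

2.64×10⁻⁸ M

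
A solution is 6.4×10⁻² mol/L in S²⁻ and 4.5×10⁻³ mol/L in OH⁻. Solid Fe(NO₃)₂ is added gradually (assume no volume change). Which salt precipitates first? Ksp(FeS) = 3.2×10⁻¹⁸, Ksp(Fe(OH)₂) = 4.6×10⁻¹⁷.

Precipitation of each salt begins when its ion product equals Ksp.
For FeS: [Fe²⁺] = (Ksp/[S²⁻]) = 5.0×10⁻¹⁷ mol/L
For Fe(OH)₂: [Fe²⁺] = (Ksp/[OH⁻]^2) = 2.3×10⁻¹² mol/L
The smaller threshold [Fe²⁺] is reached first, so FeS precipitates first.

FeS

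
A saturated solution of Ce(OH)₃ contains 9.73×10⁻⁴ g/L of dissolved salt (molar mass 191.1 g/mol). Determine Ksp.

Ksp = 1.81×10⁻²⁰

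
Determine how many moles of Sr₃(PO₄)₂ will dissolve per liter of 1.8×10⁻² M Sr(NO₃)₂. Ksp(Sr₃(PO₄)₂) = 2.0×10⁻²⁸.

2.9×10⁻¹² M

Sr₃(PO₄)₂(s) ⇌ 3 Sr²⁺(aq) + 2 PO₄³⁻(aq)
With Sr²⁺ already at 1.8×10⁻² M and s small, take [Sr²⁺] ≈ 1.8×10⁻² M and [PO₄³⁻] = 2s.
Ksp = [Sr²⁺]^3[PO₄³⁻]^2 = (1.8×10⁻²)^3(2s)^2
(2s)^2 = 2.0×10⁻²⁸ / (1.8×10⁻²)^3 = 3.4×10⁻²³
s = 2.9×10⁻¹² M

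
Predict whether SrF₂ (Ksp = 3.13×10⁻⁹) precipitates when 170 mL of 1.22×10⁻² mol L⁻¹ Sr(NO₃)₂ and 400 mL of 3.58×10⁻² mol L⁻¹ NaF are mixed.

Yes

The combined volume is 570 mL.
[Sr²⁺] = (1.22×10⁻²)(170)/570 = 3.64×10⁻³ mol L⁻¹
[F⁻] = (3.58×10⁻²)(400)/570 = 2.51×10⁻² mol L⁻¹
Q = [Sr²⁺][F⁻]^2 = 2.30×10⁻⁶
Q = 2.30×10⁻⁶ > Ksp = 3.13×10⁻⁹, so the solution is supersaturated and SrF₂ precipitates.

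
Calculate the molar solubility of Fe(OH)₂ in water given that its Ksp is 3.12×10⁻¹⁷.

Fe(OH)₂(s) ⇌ Fe²⁺(aq) + 2 OH⁻(aq)
With molar solubility s: [Fe²⁺] = s, [OH⁻] = 2s.
Ksp = [Fe²⁺][OH⁻]^2 = s · (2s)^2 = 4s^3
4s^3 = 3.12×10⁻¹⁷  ⇒  s^3 = 7.80×10⁻¹⁸
Taking the 3rd root, s = 1.98×10⁻⁶ M.

1.98×10⁻⁶ M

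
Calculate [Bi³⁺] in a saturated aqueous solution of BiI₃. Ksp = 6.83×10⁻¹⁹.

BiI₃(s) ⇌ Bi³⁺(aq) + 3 I⁻(aq)
If s mol/L of BiI₃ dissolves, [Bi³⁺] = s and [I⁻] = 3s.
Ksp = [Bi³⁺][I⁻]^3 = s · (3s)^3 = 27s^4 = 6.83×10⁻¹⁹
s = 1.26×10⁻⁵ mol L⁻¹
[Bi³⁺] = s = 1.26×10⁻⁵ mol L⁻¹

1.26×10⁻⁵ M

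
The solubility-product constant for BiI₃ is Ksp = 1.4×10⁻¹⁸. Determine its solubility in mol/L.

BiI₃(s) ⇌ Bi³⁺(aq) + 3 I⁻(aq)
If s mol/L of BiI₃ dissolves, [Bi³⁺] = s and [I⁻] = 3s.
Ksp = [Bi³⁺][I⁻]^3 = s · (3s)^3 = 27s^4
27s^4 = 1.4×10⁻¹⁸  ⇒  s^4 = 5.2×10⁻²⁰
s = 1.5×10⁻⁵ mol/L

1.5×10⁻⁵ M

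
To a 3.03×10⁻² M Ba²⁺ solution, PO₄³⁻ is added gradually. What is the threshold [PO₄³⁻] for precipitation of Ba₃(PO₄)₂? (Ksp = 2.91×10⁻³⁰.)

3.23×10⁻¹³ M

Precipitation of each salt begins when its ion product equals Ksp.
Ba₃(PO₄)₂(s) ⇌ 3 Ba²⁺(aq) + 2 PO₄³⁻(aq)
Ksp = [Ba²⁺]^3[PO₄³⁻]^2 = [PO₄³⁻]^2(3.03×10⁻²)^3
[PO₄³⁻]^2 = 2.91×10⁻³⁰ / (3.03×10⁻²)^3 = 1.05×10⁻²⁵
[PO₄³⁻] = 3.23×10⁻¹³ M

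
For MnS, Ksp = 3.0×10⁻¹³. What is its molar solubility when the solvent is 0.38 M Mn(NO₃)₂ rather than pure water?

7.9×10⁻¹³ M

MnS(s) ⇌ Mn²⁺(aq) + S²⁻(aq)
With Mn²⁺ already at 0.38 M and s small, take [Mn²⁺] ≈ 0.38 M and [S²⁻] = s.
Ksp = [Mn²⁺][S²⁻] = (0.38)s
s = 3.0×10⁻¹³ / (0.38) = 7.9×10⁻¹³
s = 7.9×10⁻¹³ M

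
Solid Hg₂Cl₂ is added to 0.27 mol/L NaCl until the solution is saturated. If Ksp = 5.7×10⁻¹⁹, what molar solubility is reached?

Hg₂Cl₂(s) ⇌ Hg₂²⁺(aq) + 2 Cl⁻(aq)
Let s be the solubility of Hg₂Cl₂ here. The common ion gives [Cl⁻] ≈ 0.27 mol/L, and [Hg₂²⁺] = s.
Ksp = [Hg₂²⁺][Cl⁻]^2 = s(0.27)^2
s = 5.7×10⁻¹⁹ / (0.27)^2 = 7.8×10⁻¹⁸
s = 7.8×10⁻¹⁸ mol/L

7.8×10⁻¹⁸ M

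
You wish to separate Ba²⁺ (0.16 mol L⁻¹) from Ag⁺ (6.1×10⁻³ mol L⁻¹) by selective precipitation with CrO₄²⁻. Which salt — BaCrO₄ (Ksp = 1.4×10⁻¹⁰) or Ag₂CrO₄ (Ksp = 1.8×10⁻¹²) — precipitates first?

The threshold for precipitation is Q = Ksp.
For BaCrO₄: [CrO₄²⁻] = (Ksp/[Ba²⁺]) = 8.8×10⁻¹⁰ mol L⁻¹
For Ag₂CrO₄: [CrO₄²⁻] = (Ksp/[Ag⁺]^2) = 4.8×10⁻⁸ mol L⁻¹
The smaller threshold [CrO₄²⁻] is reached first, so BaCrO₄ precipitates first.

BaCrO₄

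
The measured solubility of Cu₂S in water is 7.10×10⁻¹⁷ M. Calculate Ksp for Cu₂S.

Cu₂S(s) ⇌ 2 Cu⁺(aq) + S²⁻(aq)
Call the molar solubility s, so that [Cu⁺] = 2s and [S²⁻] = s.
Ksp = [Cu⁺]^2[S²⁻] = (2s)^2 · s = 4s^3
Ksp = 4 × (7.10×10⁻¹⁷)^3 = 1.43×10⁻⁴⁸

Ksp = 1.43×10⁻⁴⁸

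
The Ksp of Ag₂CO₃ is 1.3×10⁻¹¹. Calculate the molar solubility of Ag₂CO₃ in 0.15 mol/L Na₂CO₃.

4.7×10⁻⁶ M

Ag₂CO₃(s) ⇌ 2 Ag⁺(aq) + CO₃²⁻(aq)
CO₃²⁻ is already present at 0.15 mol/L. If s mol/L of Ag₂CO₃ dissolves, [Ag⁺] = 2s while [CO₃²⁻] ≈ 0.15 mol/L.
Ksp = [Ag⁺]^2[CO₃²⁻] = (2s)^2(0.15)
(2s)^2 = 1.3×10⁻¹¹ / (0.15) = 8.7×10⁻¹¹
s = 4.7×10⁻⁶ mol/L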